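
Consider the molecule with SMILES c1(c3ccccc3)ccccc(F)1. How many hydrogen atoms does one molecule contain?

Atom tally by fragment:
  benzene ring core → C:6 H:6
  (− 2 ring H displaced by substituents)
  + C6H5 → C:6 H:5
  + F → F:1
Element totals:
  C: 12
  H: 9
  F: 1

9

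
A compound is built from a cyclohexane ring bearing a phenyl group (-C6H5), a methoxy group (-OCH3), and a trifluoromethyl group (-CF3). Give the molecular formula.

Atom tally by fragment:
  cyclohexane ring core → C:6 H:12
  (− 3 ring H displaced by substituents)
  + C6H5 → C:6 H:5
  + OCH3 → C:1 H:3 O:1
  + CF3 → C:1 F:3
Element totals:
  C: 14
  H: 17
  F: 3
  O: 1

C14H17F3O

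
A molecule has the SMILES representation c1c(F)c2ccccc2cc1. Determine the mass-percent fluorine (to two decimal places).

13.00%

Atom tally by fragment:
  naphthalene ring system core → C:10 H:8
  (− 1 ring H displaced by substituents)
  + F → F:1
Element totals:
  C: 10
  H: 7
  F: 1
Molecular formula: C10H7F.
Molar mass = 146.164 g/mol.
Mass from F: 1 × 18.998 = 18.998 g/mol.
%F = 18.998 / 146.164 × 100 = 13.00%.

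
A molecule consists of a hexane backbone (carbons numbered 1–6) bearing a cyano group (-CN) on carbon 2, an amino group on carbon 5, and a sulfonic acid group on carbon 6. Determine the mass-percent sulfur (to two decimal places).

Atom tally by fragment:
  CH3 → C:1 H:3
  CH(CN) → C:2 H:1 N:1
  CH2 → C:1 H:2
  CH2 → C:1 H:2
  CH(NH2) → C:1 H:3 N:1
  CH2SO3H → C:1 H:3 S:1 O:3
Element totals:
  C: 7
  H: 14
  N: 2
  O: 3
  S: 1
Molecular formula: C7H14N2O3S.
Molar mass = 206.260 g/mol.
Mass from S: 1 × 32.06 = 32.060 g/mol.
%S = 32.060 / 206.260 × 100 = 15.54%.

15.54%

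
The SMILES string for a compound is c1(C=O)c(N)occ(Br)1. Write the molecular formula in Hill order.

Atom tally by fragment:
  furan ring core → C:4 H:4 O:1
  (− 3 ring H displaced by substituents)
  + CHO → C:1 H:1 O:1
  + NH2 → N:1 H:2
  + Br → Br:1
Element totals:
  C: 5
  H: 4
  Br: 1
  N: 1
  O: 2

C5H4BrNO2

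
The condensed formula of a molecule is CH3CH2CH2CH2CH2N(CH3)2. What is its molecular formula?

Atom tally by fragment:
  CH3 → C:1 H:3
  CH2 → C:1 H:2
  CH2 → C:1 H:2
  CH2 → C:1 H:2
  CH2N(CH3)2 → C:3 H:8 N:1
Element totals:
  C: 7
  H: 17
  N: 1

C7H17N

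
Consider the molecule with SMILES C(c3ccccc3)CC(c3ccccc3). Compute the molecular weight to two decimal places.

196.29 g/mol

Atom tally by fragment:
  C6H5CH2 → C:7 H:7
  CH2 → C:1 H:2
  CH2C6H5 → C:7 H:7
Element totals:
  C: 15
  H: 16
Molecular formula: C15H16.
  M = 15(12.011) + 16(1.008)
    = 180.165 + 16.128 = 196.293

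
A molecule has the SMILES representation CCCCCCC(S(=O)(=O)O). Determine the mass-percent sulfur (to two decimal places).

17.79%

Atom tally by fragment:
  CH3 → C:1 H:3
  CH2 → C:1 H:2
  CH2 → C:1 H:2
  CH2 → C:1 H:2
  CH2 → C:1 H:2
  CH2 → C:1 H:2
  CH2SO3H → C:1 H:3 S:1 O:3
Element totals:
  C: 7
  H: 16
  O: 3
  S: 1
Molecular formula: C7H16O3S.
Molar mass = 180.262 g/mol.
Mass from S: 1 × 32.06 = 32.060 g/mol.
%S = 32.060 / 180.262 × 100 = 17.79%.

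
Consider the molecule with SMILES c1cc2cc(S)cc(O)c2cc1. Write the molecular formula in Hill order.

C10H8OS

Atom tally by fragment:
  naphthalene ring system core → C:10 H:8
  (− 2 ring H displaced by substituents)
  + SH → S:1 H:1
  + OH → O:1 H:1
Element totals:
  C: 10
  H: 8
  O: 1
  S: 1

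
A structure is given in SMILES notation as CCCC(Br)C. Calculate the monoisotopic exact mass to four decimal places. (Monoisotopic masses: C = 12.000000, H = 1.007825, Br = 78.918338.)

Atom tally by fragment:
  CH3 → C:1 H:3
  CH2 → C:1 H:2
  CH2 → C:1 H:2
  CH(Br) → C:1 H:1 Br:1
  CH3 → C:1 H:3
Element totals:
  C: 5
  H: 11
  Br: 1
Molecular formula: C5H11Br.
  M = 5(12.0) + 11(1.007825) + 78.918338
    = 60.000000 + 11.086075 + 78.918338 = 150.004413

150.0044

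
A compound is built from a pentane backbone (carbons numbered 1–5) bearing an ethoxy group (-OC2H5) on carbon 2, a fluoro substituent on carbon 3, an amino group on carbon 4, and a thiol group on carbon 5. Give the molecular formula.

C7H16FNOS

Atom tally by fragment:
  CH3 → C:1 H:3
  CH(OC2H5) → C:3 H:6 O:1
  CH(F) → C:1 H:1 F:1
  CH(NH2) → C:1 H:3 N:1
  CH2SH → C:1 H:3 S:1
Element totals:
  C: 7
  H: 16
  F: 1
  N: 1
  O: 1
  S: 1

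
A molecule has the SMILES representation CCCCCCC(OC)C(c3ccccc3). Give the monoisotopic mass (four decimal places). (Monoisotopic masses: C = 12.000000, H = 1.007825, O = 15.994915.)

Atom tally by fragment:
  CH3 → C:1 H:3
  CH2 → C:1 H:2
  CH2 → C:1 H:2
  CH2 → C:1 H:2
  CH2 → C:1 H:2
  CH2 → C:1 H:2
  CH(OCH3) → C:2 H:4 O:1
  CH2C6H5 → C:7 H:7
Element totals:
  C: 15
  H: 24
  O: 1
Molecular formula: C15H24O.
  M = 15(12.0) + 24(1.007825) + 15.994915
    = 180.000000 + 24.187800 + 15.994915 = 220.182715

220.1827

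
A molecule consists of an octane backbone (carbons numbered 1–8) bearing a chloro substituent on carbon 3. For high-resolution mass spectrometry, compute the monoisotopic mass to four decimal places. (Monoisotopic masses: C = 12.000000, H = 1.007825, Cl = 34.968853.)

148.1019

Atom tally by fragment:
  CH3 → C:1 H:3
  CH2 → C:1 H:2
  CH(Cl) → C:1 H:1 Cl:1
  CH2 → C:1 H:2
  CH2 → C:1 H:2
  CH2 → C:1 H:2
  CH2 → C:1 H:2
  CH3 → C:1 H:3
Element totals:
  C: 8
  H: 17
  Cl: 1
Molecular formula: C8H17Cl.
  M = 8(12.0) + 17(1.007825) + 34.968853
    = 96.000000 + 17.133025 + 34.968853 = 148.101878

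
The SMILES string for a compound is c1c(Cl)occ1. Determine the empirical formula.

Atom tally by fragment:
  furan ring core → C:4 H:4 O:1
  (− 1 ring H displaced by substituents)
  + Cl → Cl:1
Element totals:
  C: 4
  H: 3
  Cl: 1
  O: 1
Molecular formula: C4H3ClO.
gcd of subscripts (4, 1, 3, 1) = 1, so the empirical formula equals the molecular formula.

C4H3ClO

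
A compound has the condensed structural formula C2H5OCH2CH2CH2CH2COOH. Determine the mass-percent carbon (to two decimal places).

57.51%

Atom tally by fragment:
  C2H5OCH2 → C:3 H:7 O:1
  CH2 → C:1 H:2
  CH2 → C:1 H:2
  CH2COOH → C:2 H:3 O:2
Element totals:
  C: 7
  H: 14
  O: 3
Molecular formula: C7H14O3.
Molar mass = 146.186 g/mol.
Mass from C: 7 × 12.011 = 84.077 g/mol.
%C = 84.077 / 146.186 × 100 = 57.51%.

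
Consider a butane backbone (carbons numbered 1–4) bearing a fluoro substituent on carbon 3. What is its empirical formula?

C4H9F

Atom tally by fragment:
  CH3 → C:1 H:3
  CH2 → C:1 H:2
  CH(F) → C:1 H:1 F:1
  CH3 → C:1 H:3
Element totals:
  C: 4
  H: 9
  F: 1
Molecular formula: C4H9F.
gcd of subscripts (4, 1, 9) = 1, so the empirical formula equals the molecular formula.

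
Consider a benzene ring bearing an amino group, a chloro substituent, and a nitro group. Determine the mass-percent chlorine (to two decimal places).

Atom tally by fragment:
  benzene ring core → C:6 H:6
  (− 3 ring H displaced by substituents)
  + NH2 → N:1 H:2
  + Cl → Cl:1
  + NO2 → N:1 O:2
Element totals:
  C: 6
  H: 5
  Cl: 1
  N: 2
  O: 2
Molecular formula: C6H5ClN2O2.
Molar mass = 172.568 g/mol.
Mass from Cl: 1 × 35.45 = 35.450 g/mol.
%Cl = 35.450 / 172.568 × 100 = 20.54%.

20.54%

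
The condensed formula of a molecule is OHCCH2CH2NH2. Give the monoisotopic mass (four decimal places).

Atom tally by fragment:
  OHCCH2 → C:2 H:3 O:1
  CH2NH2 → C:1 H:4 N:1
Element totals:
  C: 3
  H: 7
  N: 1
  O: 1
Molecular formula: C3H7NO.
  M = 3(12.0) + 7(1.007825) + 14.003074 + 15.994915
    = 36.000000 + 7.054775 + 14.003074 + 15.994915 = 73.052764

73.0528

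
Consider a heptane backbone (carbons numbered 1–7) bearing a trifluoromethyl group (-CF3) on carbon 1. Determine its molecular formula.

Atom tally by fragment:
  F3CCH2 → C:2 H:2 F:3
  CH2 → C:1 H:2
  CH2 → C:1 H:2
  CH2 → C:1 H:2
  CH2 → C:1 H:2
  CH2 → C:1 H:2
  CH3 → C:1 H:3
Element totals:
  C: 8
  H: 15
  F: 3

C8H15F3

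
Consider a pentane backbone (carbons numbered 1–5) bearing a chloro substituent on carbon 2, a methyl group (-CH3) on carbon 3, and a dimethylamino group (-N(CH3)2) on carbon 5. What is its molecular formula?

Atom tally by fragment:
  CH3 → C:1 H:3
  CH(Cl) → C:1 H:1 Cl:1
  CH(CH3) → C:2 H:4
  CH2 → C:1 H:2
  CH2N(CH3)2 → C:3 H:8 N:1
Element totals:
  C: 8
  H: 18
  Cl: 1
  N: 1

C8H18ClN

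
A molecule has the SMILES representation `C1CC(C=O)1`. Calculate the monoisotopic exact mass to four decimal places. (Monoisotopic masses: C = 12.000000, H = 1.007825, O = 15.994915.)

Atom tally by fragment:
  cyclopropane ring core → C:3 H:6
  (− 1 ring H displaced by substituents)
  + CHO → C:1 H:1 O:1
Element totals:
  C: 4
  H: 6
  O: 1
Molecular formula: C4H6O.
  M = 4(12.0) + 6(1.007825) + 15.994915
    = 48.000000 + 6.046950 + 15.994915 = 70.041865

70.0419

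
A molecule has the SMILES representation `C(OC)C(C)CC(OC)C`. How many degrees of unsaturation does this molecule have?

Atom tally by fragment:
  CH3OCH2 → C:2 H:5 O:1
  CH(CH3) → C:2 H:4
  CH2 → C:1 H:2
  CH(OCH3) → C:2 H:4 O:1
  CH3 → C:1 H:3
Element totals:
  C: 8
  H: 18
  O: 2
Molecular formula: C8H18O2.
DoU = (2C + 2 + N − H − X) / 2 = (2·8 + 2 + 0 − 18 − 0) / 2 = 0.

0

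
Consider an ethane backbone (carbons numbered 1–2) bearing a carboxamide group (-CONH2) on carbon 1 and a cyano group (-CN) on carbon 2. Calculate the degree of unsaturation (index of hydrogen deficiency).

3

Atom tally by fragment:
  H2NOCCH2 → C:2 H:4 O:1 N:1
  CH2CN → C:2 H:2 N:1
Element totals:
  C: 4
  H: 6
  N: 2
  O: 1
Molecular formula: C4H6N2O.
DoU = (2C + 2 + N − H − X) / 2 = (2·4 + 2 + 2 − 6 − 0) / 2 = 3.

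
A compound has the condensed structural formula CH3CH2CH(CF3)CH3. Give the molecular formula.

Element totals:
  C: 5
  H: 9
  F: 3

C5H9F3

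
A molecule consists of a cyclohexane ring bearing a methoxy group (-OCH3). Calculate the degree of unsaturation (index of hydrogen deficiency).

Atom tally by fragment:
  cyclohexane ring core → C:6 H:12
  (− 1 ring H displaced by substituents)
  + OCH3 → C:1 H:3 O:1
Element totals:
  C: 7
  H: 14
  O: 1
Molecular formula: C7H14O.
DoU = (2C + 2 + N − H − X) / 2 = (2·7 + 2 + 0 − 14 − 0) / 2 = 1.

1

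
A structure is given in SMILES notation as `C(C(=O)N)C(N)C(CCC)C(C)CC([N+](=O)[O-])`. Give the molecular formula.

Atom tally by fragment:
  H2NOCCH2 → C:2 H:4 O:1 N:1
  CH(NH2) → C:1 H:3 N:1
  CH(CH2CH2CH3) → C:4 H:8
  CH(CH3) → C:2 H:4
  CH2 → C:1 H:2
  CH2NO2 → C:1 H:2 N:1 O:2
Element totals:
  C: 11
  H: 23
  N: 3
  O: 3

C11H23N3O3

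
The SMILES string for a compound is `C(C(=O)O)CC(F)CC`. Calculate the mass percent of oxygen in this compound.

Atom tally by fragment:
  HOOCCH2 → C:2 H:3 O:2
  CH2 → C:1 H:2
  CH(F) → C:1 H:1 F:1
  CH2 → C:1 H:2
  CH3 → C:1 H:3
Element totals:
  C: 6
  H: 11
  F: 1
  O: 2
Molecular formula: C6H11FO2.
Molar mass = 134.150 g/mol.
Mass from O: 2 × 15.999 = 31.998 g/mol.
%O = 31.998 / 134.150 × 100 = 23.85%.

23.85%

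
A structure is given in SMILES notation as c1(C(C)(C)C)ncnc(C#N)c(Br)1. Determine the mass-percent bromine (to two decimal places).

33.28%

Atom tally by fragment:
  pyrimidine ring core → C:4 H:4 N:2
  (− 3 ring H displaced by substituents)
  + C(CH3)3 → C:4 H:9
  + CN → C:1 N:1
  + Br → Br:1
Element totals:
  C: 9
  H: 10
  Br: 1
  N: 3
Molecular formula: C9H10BrN3.
Molar mass = 240.104 g/mol.
Mass from Br: 1 × 79.904 = 79.904 g/mol.
%Br = 79.904 / 240.104 × 100 = 33.28%.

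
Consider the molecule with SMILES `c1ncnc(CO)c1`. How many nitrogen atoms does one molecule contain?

2

Atom tally by fragment:
  pyrimidine ring core → C:4 H:4 N:2
  (− 1 ring H displaced by substituents)
  + CH2OH → C:1 H:3 O:1
Element totals:
  C: 5
  H: 6
  N: 2
  O: 1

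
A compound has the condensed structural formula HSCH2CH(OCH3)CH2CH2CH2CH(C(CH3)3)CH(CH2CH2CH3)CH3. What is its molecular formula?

C16H34OS

Atom tally by fragment:
  HSCH2 → C:1 H:3 S:1
  CH(OCH3) → C:2 H:4 O:1
  CH2 → C:1 H:2
  CH2 → C:1 H:2
  CH2 → C:1 H:2
  CH(C(CH3)3) → C:5 H:10
  CH(CH2CH2CH3) → C:4 H:8
  CH3 → C:1 H:3
Element totals:
  C: 16
  H: 34
  O: 1
  S: 1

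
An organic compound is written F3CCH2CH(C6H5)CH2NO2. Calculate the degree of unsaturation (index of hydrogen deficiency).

Atom tally by fragment:
  F3CCH2 → C:2 H:2 F:3
  CH(C6H5) → C:7 H:6
  CH2NO2 → C:1 H:2 N:1 O:2
Element totals:
  C: 10
  H: 10
  F: 3
  N: 1
  O: 2
Molecular formula: C10H10F3NO2.
DoU = (2C + 2 + N − H − X) / 2 = (2·10 + 2 + 1 − 10 − 3) / 2 = 5.

5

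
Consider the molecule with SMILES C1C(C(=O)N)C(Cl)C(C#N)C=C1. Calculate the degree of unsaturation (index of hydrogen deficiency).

Atom tally by fragment:
  cyclohexene ring core → C:6 H:10
  (− 3 ring H displaced by substituents)
  + CONH2 → C:1 H:2 O:1 N:1
  + Cl → Cl:1
  + CN → C:1 N:1
Element totals:
  C: 8
  H: 9
  Cl: 1
  N: 2
  O: 1
Molecular formula: C8H9ClN2O.
DoU = (2C + 2 + N − H − X) / 2 = (2·8 + 2 + 2 − 9 − 1) / 2 = 5.

5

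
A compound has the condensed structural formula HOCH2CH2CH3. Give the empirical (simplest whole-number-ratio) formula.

C3H8O

Atom tally by fragment:
  HOCH2CH2 → C:2 H:5 O:1
  CH3 → C:1 H:3
Element totals:
  C: 3
  H: 8
  O: 1
Molecular formula: C3H8O.
gcd of subscripts (3, 8, 1) = 1, so the empirical formula equals the molecular formula.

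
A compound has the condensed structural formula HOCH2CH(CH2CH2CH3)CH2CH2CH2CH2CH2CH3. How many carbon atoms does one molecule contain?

Atom tally by fragment:
  HOCH2 → C:1 H:3 O:1
  CH(CH2CH2CH3) → C:4 H:8
  CH2 → C:1 H:2
  CH2 → C:1 H:2
  CH2 → C:1 H:2
  CH2 → C:1 H:2
  CH2 → C:1 H:2
  CH3 → C:1 H:3
Element totals:
  C: 11
  H: 24
  O: 1

11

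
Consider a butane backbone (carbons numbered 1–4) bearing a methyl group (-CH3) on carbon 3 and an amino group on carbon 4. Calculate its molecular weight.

87.17 g/mol

Atom tally by fragment:
  CH3 → C:1 H:3
  CH2 → C:1 H:2
  CH(CH3) → C:2 H:4
  CH2NH2 → C:1 H:4 N:1
Element totals:
  C: 5
  H: 13
  N: 1
Molecular formula: C5H13N.
  M = 5(12.011) + 13(1.008) + 14.007
    = 60.055 + 13.104 + 14.007 = 87.166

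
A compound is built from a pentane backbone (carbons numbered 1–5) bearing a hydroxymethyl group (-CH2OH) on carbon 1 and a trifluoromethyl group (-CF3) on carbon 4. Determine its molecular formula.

Atom tally by fragment:
  HOCH2CH2 → C:2 H:5 O:1
  CH2 → C:1 H:2
  CH2 → C:1 H:2
  CH(CF3) → C:2 H:1 F:3
  CH3 → C:1 H:3
Element totals:
  C: 7
  H: 13
  F: 3
  O: 1

C7H13F3O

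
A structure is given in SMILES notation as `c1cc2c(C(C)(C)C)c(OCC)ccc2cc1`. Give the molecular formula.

C16H20O

Atom tally by fragment:
  naphthalene ring system core → C:10 H:8
  (− 2 ring H displaced by substituents)
  + C(CH3)3 → C:4 H:9
  + OC2H5 → C:2 H:5 O:1
Element totals:
  C: 16
  H: 20
  O: 1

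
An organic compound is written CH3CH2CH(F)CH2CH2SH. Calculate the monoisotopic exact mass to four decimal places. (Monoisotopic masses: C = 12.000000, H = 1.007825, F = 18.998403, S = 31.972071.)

Atom tally by fragment:
  CH3 → C:1 H:3
  CH2 → C:1 H:2
  CH(F) → C:1 H:1 F:1
  CH2 → C:1 H:2
  CH2SH → C:1 H:3 S:1
Element totals:
  C: 5
  H: 11
  F: 1
  S: 1
Molecular formula: C5H11FS.
  M = 5(12.0) + 11(1.007825) + 18.998403 + 31.972071
    = 60.000000 + 11.086075 + 18.998403 + 31.972071 = 122.056549

122.0565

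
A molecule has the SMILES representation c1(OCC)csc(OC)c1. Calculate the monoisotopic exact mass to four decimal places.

Atom tally by fragment:
  thiophene ring core → C:4 H:4 S:1
  (− 2 ring H displaced by substituents)
  + OC2H5 → C:2 H:5 O:1
  + OCH3 → C:1 H:3 O:1
Element totals:
  C: 7
  H: 10
  O: 2
  S: 1
Molecular formula: C7H10O2S.
  M = 7(12.0) + 10(1.007825) + 2(15.994915) + 31.972071
    = 84.000000 + 10.078250 + 31.989830 + 31.972071 = 158.040151

158.0402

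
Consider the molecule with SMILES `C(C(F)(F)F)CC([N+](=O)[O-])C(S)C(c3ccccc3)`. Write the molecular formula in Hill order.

Atom tally by fragment:
  F3CCH2 → C:2 H:2 F:3
  CH2 → C:1 H:2
  CH(NO2) → C:1 H:1 N:1 O:2
  CH(SH) → C:1 H:2 S:1
  CH2C6H5 → C:7 H:7
Element totals:
  C: 12
  H: 14
  F: 3
  N: 1
  O: 2
  S: 1

C12H14F3NO2S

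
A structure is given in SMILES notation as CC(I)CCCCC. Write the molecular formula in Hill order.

C7H15I

Atom tally by fragment:
  CH3 → C:1 H:3
  CH(I) → C:1 H:1 I:1
  CH2 → C:1 H:2
  CH2 → C:1 H:2
  CH2 → C:1 H:2
  CH2 → C:1 H:2
  CH3 → C:1 H:3
Element totals:
  C: 7
  H: 15
  I: 1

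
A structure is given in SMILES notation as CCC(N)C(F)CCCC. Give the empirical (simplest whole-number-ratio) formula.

Atom tally by fragment:
  CH3 → C:1 H:3
  CH2 → C:1 H:2
  CH(NH2) → C:1 H:3 N:1
  CH(F) → C:1 H:1 F:1
  CH2 → C:1 H:2
  CH2 → C:1 H:2
  CH2 → C:1 H:2
  CH3 → C:1 H:3
Element totals:
  C: 8
  H: 18
  F: 1
  N: 1
Molecular formula: C8H18FN.
gcd of subscripts (8, 1, 18, 1) = 1, so the empirical formula equals the molecular formula.

C8H18FN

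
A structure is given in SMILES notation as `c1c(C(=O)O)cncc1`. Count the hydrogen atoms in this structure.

5

Atom tally by fragment:
  pyridine ring core → C:5 H:5 N:1
  (− 1 ring H displaced by substituents)
  + COOH → C:1 H:1 O:2
Element totals:
  C: 6
  H: 5
  N: 1
  O: 2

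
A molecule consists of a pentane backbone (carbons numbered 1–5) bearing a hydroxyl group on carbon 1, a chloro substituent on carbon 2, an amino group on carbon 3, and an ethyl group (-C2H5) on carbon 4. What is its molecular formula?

C7H16ClNO

Atom tally by fragment:
  HOCH2 → C:1 H:3 O:1
  CH(Cl) → C:1 H:1 Cl:1
  CH(NH2) → C:1 H:3 N:1
  CH(C2H5) → C:3 H:6
  CH3 → C:1 H:3
Element totals:
  C: 7
  H: 16
  Cl: 1
  N: 1
  O: 1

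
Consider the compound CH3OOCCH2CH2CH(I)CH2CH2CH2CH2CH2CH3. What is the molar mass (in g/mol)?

Atom tally by fragment:
  CH3OOCCH2 → C:3 H:5 O:2
  CH2 → C:1 H:2
  CH(I) → C:1 H:1 I:1
  CH2 → C:1 H:2
  CH2 → C:1 H:2
  CH2 → C:1 H:2
  CH2 → C:1 H:2
  CH2 → C:1 H:2
  CH3 → C:1 H:3
Element totals:
  C: 11
  H: 21
  I: 1
  O: 2
Molecular formula: C11H21IO2.
  M = 11(12.011) + 21(1.008) + 126.904 + 2(15.999)
    = 132.121 + 21.168 + 126.904 + 31.998 = 312.191

312.19 g/mol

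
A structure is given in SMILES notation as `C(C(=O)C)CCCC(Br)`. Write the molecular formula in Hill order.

Atom tally by fragment:
  CH3COCH2 → C:3 H:5 O:1
  CH2 → C:1 H:2
  CH2 → C:1 H:2
  CH2 → C:1 H:2
  CH2Br → C:1 H:2 Br:1
Element totals:
  C: 7
  H: 13
  Br: 1
  O: 1

C7H13BrO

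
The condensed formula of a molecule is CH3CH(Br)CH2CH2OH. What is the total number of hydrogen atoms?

9

Atom tally by fragment:
  CH3 → C:1 H:3
  CH(Br) → C:1 H:1 Br:1
  CH2CH2OH → C:2 H:5 O:1
Element totals:
  C: 4
  H: 9
  Br: 1
  O: 1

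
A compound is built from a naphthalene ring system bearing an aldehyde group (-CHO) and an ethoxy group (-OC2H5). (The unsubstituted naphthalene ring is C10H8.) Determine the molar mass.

200.24 g/mol

Atom tally by fragment:
  naphthalene ring system core → C:10 H:8
  (− 2 ring H displaced by substituents)
  + CHO → C:1 H:1 O:1
  + OC2H5 → C:2 H:5 O:1
Element totals:
  C: 13
  H: 12
  O: 2
Molecular formula: C13H12O2.
  M = 13(12.011) + 12(1.008) + 2(15.999)
    = 156.143 + 12.096 + 31.998 = 200.237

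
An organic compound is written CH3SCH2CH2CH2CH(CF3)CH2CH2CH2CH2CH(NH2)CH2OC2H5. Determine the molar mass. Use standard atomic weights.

315.44 g/mol

Element totals:
  C: 14
  H: 28
  F: 3
  N: 1
  O: 1
  S: 1
Molecular formula: C14H28F3NOS.
  M = 14(12.011) + 28(1.008) + 3(18.998) + 14.007 + 15.999 + 32.06
    = 168.154 + 28.224 + 56.994 + 14.007 + 15.999 + 32.060 = 315.438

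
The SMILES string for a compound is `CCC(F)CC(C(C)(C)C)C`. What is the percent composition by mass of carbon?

74.94%

Atom tally by fragment:
  CH3 → C:1 H:3
  CH2 → C:1 H:2
  CH(F) → C:1 H:1 F:1
  CH2 → C:1 H:2
  CH(C(CH3)3) → C:5 H:10
  CH3 → C:1 H:3
Element totals:
  C: 10
  H: 21
  F: 1
Molecular formula: C10H21F.
Molar mass = 160.276 g/mol.
Mass from C: 10 × 12.011 = 120.110 g/mol.
%C = 120.110 / 160.276 × 100 = 74.94%.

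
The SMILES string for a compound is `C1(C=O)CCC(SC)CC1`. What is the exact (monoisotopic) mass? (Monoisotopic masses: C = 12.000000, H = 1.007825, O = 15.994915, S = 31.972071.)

158.0765

Atom tally by fragment:
  cyclohexane ring core → C:6 H:12
  (− 2 ring H displaced by substituents)
  + CHO → C:1 H:1 O:1
  + SCH3 → C:1 H:3 S:1
Element totals:
  C: 8
  H: 14
  O: 1
  S: 1
Molecular formula: C8H14OS.
  M = 8(12.0) + 14(1.007825) + 15.994915 + 31.972071
    = 96.000000 + 14.109550 + 15.994915 + 31.972071 = 158.076536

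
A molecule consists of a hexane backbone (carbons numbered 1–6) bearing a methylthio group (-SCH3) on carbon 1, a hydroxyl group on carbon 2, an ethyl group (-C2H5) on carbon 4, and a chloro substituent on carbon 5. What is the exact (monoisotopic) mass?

Atom tally by fragment:
  CH3SCH2 → C:2 H:5 S:1
  CH(OH) → C:1 H:2 O:1
  CH2 → C:1 H:2
  CH(C2H5) → C:3 H:6
  CH(Cl) → C:1 H:1 Cl:1
  CH3 → C:1 H:3
Element totals:
  C: 9
  H: 19
  Cl: 1
  O: 1
  S: 1
Molecular formula: C9H19ClOS.
  M = 9(12.0) + 19(1.007825) + 34.968853 + 15.994915 + 31.972071
    = 108.000000 + 19.148675 + 34.968853 + 15.994915 + 31.972071 = 210.084514

210.0845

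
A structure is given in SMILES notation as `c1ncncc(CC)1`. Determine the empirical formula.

C3H4N

Atom tally by fragment:
  pyrimidine ring core → C:4 H:4 N:2
  (− 1 ring H displaced by substituents)
  + C2H5 → C:2 H:5
Element totals:
  C: 6
  H: 8
  N: 2
Molecular formula: C6H8N2.
gcd of subscripts = 2; dividing each by 2:
  C: 6/2 = 3
  H: 8/2 = 4
  N: 2/2 = 1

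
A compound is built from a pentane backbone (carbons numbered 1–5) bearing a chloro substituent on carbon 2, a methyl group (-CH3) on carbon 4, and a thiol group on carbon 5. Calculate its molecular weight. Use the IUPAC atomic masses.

Atom tally by fragment:
  CH3 → C:1 H:3
  CH(Cl) → C:1 H:1 Cl:1
  CH2 → C:1 H:2
  CH(CH3) → C:2 H:4
  CH2SH → C:1 H:3 S:1
Element totals:
  C: 6
  H: 13
  Cl: 1
  S: 1
Molecular formula: C6H13ClS.
  M = 6(12.011) + 13(1.008) + 35.45 + 32.06
    = 72.066 + 13.104 + 35.450 + 32.060 = 152.680

152.68 g/mol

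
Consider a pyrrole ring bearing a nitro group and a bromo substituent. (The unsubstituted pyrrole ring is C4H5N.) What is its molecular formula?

C4H3BrN2O2

Atom tally by fragment:
  pyrrole ring core → C:4 H:5 N:1
  (− 2 ring H displaced by substituents)
  + NO2 → N:1 O:2
  + Br → Br:1
Element totals:
  C: 4
  H: 3
  Br: 1
  N: 2
  O: 2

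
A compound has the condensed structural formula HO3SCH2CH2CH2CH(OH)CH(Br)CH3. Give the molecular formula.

C6H13BrO4S

Element totals:
  C: 6
  H: 13
  Br: 1
  O: 4
  S: 1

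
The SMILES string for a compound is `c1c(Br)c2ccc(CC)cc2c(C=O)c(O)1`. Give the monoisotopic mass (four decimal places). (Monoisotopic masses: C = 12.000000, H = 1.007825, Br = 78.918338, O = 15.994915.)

Atom tally by fragment:
  naphthalene ring system core → C:10 H:8
  (− 4 ring H displaced by substituents)
  + Br → Br:1
  + C2H5 → C:2 H:5
  + CHO → C:1 H:1 O:1
  + OH → O:1 H:1
Element totals:
  C: 13
  H: 11
  Br: 1
  O: 2
Molecular formula: C13H11BrO2.
  M = 13(12.0) + 11(1.007825) + 78.918338 + 2(15.994915)
    = 156.000000 + 11.086075 + 78.918338 + 31.989830 = 277.994243

277.9942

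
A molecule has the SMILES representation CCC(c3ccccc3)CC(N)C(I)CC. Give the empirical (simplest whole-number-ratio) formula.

Atom tally by fragment:
  CH3 → C:1 H:3
  CH2 → C:1 H:2
  CH(C6H5) → C:7 H:6
  CH2 → C:1 H:2
  CH(NH2) → C:1 H:3 N:1
  CH(I) → C:1 H:1 I:1
  CH2 → C:1 H:2
  CH3 → C:1 H:3
Element totals:
  C: 14
  H: 22
  I: 1
  N: 1
Molecular formula: C14H22IN.
gcd of subscripts (14, 22, 1, 1) = 1, so the empirical formula equals the molecular formula.

C14H22IN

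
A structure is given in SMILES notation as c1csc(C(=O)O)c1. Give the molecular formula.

Atom tally by fragment:
  thiophene ring core → C:4 H:4 S:1
  (− 1 ring H displaced by substituents)
  + COOH → C:1 H:1 O:2
Element totals:
  C: 5
  H: 4
  O: 2
  S: 1

C5H4O2S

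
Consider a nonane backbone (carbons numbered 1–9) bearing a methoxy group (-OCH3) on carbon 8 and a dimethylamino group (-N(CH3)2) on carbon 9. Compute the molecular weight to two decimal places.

Atom tally by fragment:
  CH3 → C:1 H:3
  CH2 → C:1 H:2
  CH2 → C:1 H:2
  CH2 → C:1 H:2
  CH2 → C:1 H:2
  CH2 → C:1 H:2
  CH2 → C:1 H:2
  CH(OCH3) → C:2 H:4 O:1
  CH2N(CH3)2 → C:3 H:8 N:1
Element totals:
  C: 12
  H: 27
  N: 1
  O: 1
Molecular formula: C12H27NO.
  M = 12(12.011) + 27(1.008) + 14.007 + 15.999
    = 144.132 + 27.216 + 14.007 + 15.999 = 201.354

201.35 g/mol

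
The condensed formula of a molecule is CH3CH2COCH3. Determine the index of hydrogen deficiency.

Element totals:
  C: 4
  H: 8
  O: 1
Molecular formula: C4H8O.
DoU = (2C + 2 + N − H − X) / 2 = (2·4 + 2 + 0 − 8 − 0) / 2 = 1.

1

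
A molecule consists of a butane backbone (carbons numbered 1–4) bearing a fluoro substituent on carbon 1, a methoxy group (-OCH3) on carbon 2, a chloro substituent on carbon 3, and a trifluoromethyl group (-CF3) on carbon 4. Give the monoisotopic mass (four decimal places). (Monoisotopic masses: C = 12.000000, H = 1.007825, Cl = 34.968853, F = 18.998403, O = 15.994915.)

208.0278

Atom tally by fragment:
  FCH2 → C:1 H:2 F:1
  CH(OCH3) → C:2 H:4 O:1
  CH(Cl) → C:1 H:1 Cl:1
  CH2CF3 → C:2 H:2 F:3
Element totals:
  C: 6
  H: 9
  Cl: 1
  F: 4
  O: 1
Molecular formula: C6H9ClF4O.
  M = 6(12.0) + 9(1.007825) + 34.968853 + 4(18.998403) + 15.994915
    = 72.000000 + 9.070425 + 34.968853 + 75.993612 + 15.994915 = 208.027805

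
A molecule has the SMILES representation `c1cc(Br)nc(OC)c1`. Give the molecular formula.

Atom tally by fragment:
  pyridine ring core → C:5 H:5 N:1
  (− 2 ring H displaced by substituents)
  + Br → Br:1
  + OCH3 → C:1 H:3 O:1
Element totals:
  C: 6
  H: 6
  Br: 1
  N: 1
  O: 1

C6H6BrNO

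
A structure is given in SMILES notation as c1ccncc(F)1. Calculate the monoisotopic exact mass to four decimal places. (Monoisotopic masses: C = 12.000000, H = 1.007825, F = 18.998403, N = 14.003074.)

97.0328

Atom tally by fragment:
  pyridine ring core → C:5 H:5 N:1
  (− 1 ring H displaced by substituents)
  + F → F:1
Element totals:
  C: 5
  H: 4
  F: 1
  N: 1
Molecular formula: C5H4FN.
  M = 5(12.0) + 4(1.007825) + 18.998403 + 14.003074
    = 60.000000 + 4.031300 + 18.998403 + 14.003074 = 97.032777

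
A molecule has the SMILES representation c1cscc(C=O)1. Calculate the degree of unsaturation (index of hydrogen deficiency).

Atom tally by fragment:
  thiophene ring core → C:4 H:4 S:1
  (− 1 ring H displaced by substituents)
  + CHO → C:1 H:1 O:1
Element totals:
  C: 5
  H: 4
  O: 1
  S: 1
Molecular formula: C5H4OS.
DoU = (2C + 2 + N − H − X) / 2 = (2·5 + 2 + 0 − 4 − 0) / 2 = 4.

4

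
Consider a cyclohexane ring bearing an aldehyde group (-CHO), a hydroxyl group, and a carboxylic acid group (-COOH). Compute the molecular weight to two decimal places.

Atom tally by fragment:
  cyclohexane ring core → C:6 H:12
  (− 3 ring H displaced by substituents)
  + CHO → C:1 H:1 O:1
  + OH → O:1 H:1
  + COOH → C:1 H:1 O:2
Element totals:
  C: 8
  H: 12
  O: 4
Molecular formula: C8H12O4.
  M = 8(12.011) + 12(1.008) + 4(15.999)
    = 96.088 + 12.096 + 63.996 = 172.180

172.18 g/mol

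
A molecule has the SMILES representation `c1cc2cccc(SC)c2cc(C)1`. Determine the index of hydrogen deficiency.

Atom tally by fragment:
  naphthalene ring system core → C:10 H:8
  (− 2 ring H displaced by substituents)
  + SCH3 → C:1 H:3 S:1
  + CH3 → C:1 H:3
Element totals:
  C: 12
  H: 12
  S: 1
Molecular formula: C12H12S.
DoU = (2C + 2 + N − H − X) / 2 = (2·12 + 2 + 0 − 12 − 0) / 2 = 7.

7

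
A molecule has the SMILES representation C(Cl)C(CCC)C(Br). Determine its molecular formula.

C6H12BrCl

Atom tally by fragment:
  ClCH2 → C:1 H:2 Cl:1
  CH(CH2CH2CH3) → C:4 H:8
  CH2Br → C:1 H:2 Br:1
Element totals:
  C: 6
  H: 12
  Br: 1
  Cl: 1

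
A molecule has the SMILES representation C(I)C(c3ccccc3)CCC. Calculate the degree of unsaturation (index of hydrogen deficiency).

4

Atom tally by fragment:
  ICH2 → C:1 H:2 I:1
  CH(C6H5) → C:7 H:6
  CH2 → C:1 H:2
  CH2 → C:1 H:2
  CH3 → C:1 H:3
Element totals:
  C: 11
  H: 15
  I: 1
Molecular formula: C11H15I.
DoU = (2C + 2 + N − H − X) / 2 = (2·11 + 2 + 0 − 15 − 1) / 2 = 4.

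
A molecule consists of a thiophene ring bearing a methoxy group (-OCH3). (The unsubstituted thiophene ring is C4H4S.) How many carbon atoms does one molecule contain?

5

Atom tally by fragment:
  thiophene ring core → C:4 H:4 S:1
  (− 1 ring H displaced by substituents)
  + OCH3 → C:1 H:3 O:1
Element totals:
  C: 5
  H: 6
  O: 1
  S: 1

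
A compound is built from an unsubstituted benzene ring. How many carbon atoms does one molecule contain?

6

Atom tally by fragment:
  benzene ring core → C:6 H:6
Element totals:
  C: 6
  H: 6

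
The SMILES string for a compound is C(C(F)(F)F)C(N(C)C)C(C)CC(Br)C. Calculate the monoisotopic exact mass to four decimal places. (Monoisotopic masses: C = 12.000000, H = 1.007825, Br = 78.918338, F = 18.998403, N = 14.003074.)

289.0653

Atom tally by fragment:
  F3CCH2 → C:2 H:2 F:3
  CH(N(CH3)2) → C:3 H:7 N:1
  CH(CH3) → C:2 H:4
  CH2 → C:1 H:2
  CH(Br) → C:1 H:1 Br:1
  CH3 → C:1 H:3
Element totals:
  C: 10
  H: 19
  Br: 1
  F: 3
  N: 1
Molecular formula: C10H19BrF3N.
  M = 10(12.0) + 19(1.007825) + 78.918338 + 3(18.998403) + 14.003074
    = 120.000000 + 19.148675 + 78.918338 + 56.995209 + 14.003074 = 289.065296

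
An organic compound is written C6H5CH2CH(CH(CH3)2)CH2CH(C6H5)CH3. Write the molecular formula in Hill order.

C20H26

Element totals:
  C: 20
  H: 26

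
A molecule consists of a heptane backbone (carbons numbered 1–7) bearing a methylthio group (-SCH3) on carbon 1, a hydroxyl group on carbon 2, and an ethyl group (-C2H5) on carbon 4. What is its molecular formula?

Atom tally by fragment:
  CH3SCH2 → C:2 H:5 S:1
  CH(OH) → C:1 H:2 O:1
  CH2 → C:1 H:2
  CH(C2H5) → C:3 H:6
  CH2 → C:1 H:2
  CH2 → C:1 H:2
  CH3 → C:1 H:3
Element totals:
  C: 10
  H: 22
  O: 1
  S: 1

C10H22OS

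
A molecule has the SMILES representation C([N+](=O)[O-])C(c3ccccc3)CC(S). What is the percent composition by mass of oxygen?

15.14%

Atom tally by fragment:
  O2NCH2 → C:1 H:2 N:1 O:2
  CH(C6H5) → C:7 H:6
  CH2 → C:1 H:2
  CH2SH → C:1 H:3 S:1
Element totals:
  C: 10
  H: 13
  N: 1
  O: 2
  S: 1
Molecular formula: C10H13NO2S.
Molar mass = 211.279 g/mol.
Mass from O: 2 × 15.999 = 31.998 g/mol.
%O = 31.998 / 211.279 × 100 = 15.14%.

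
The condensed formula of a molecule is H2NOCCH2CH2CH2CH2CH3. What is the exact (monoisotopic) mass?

Atom tally by fragment:
  H2NOCCH2 → C:2 H:4 O:1 N:1
  CH2 → C:1 H:2
  CH2 → C:1 H:2
  CH2 → C:1 H:2
  CH3 → C:1 H:3
Element totals:
  C: 6
  H: 13
  N: 1
  O: 1
Molecular formula: C6H13NO.
  M = 6(12.0) + 13(1.007825) + 14.003074 + 15.994915
    = 72.000000 + 13.101725 + 14.003074 + 15.994915 = 115.099714

115.0997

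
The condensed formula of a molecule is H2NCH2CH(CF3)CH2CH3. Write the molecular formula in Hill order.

Element totals:
  C: 5
  H: 10
  F: 3
  N: 1

C5H10F3N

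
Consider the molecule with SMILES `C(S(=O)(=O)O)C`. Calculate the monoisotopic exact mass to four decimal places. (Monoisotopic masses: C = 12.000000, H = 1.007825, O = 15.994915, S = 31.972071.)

Atom tally by fragment:
  HO3SCH2 → C:1 H:3 S:1 O:3
  CH3 → C:1 H:3
Element totals:
  C: 2
  H: 6
  O: 3
  S: 1
Molecular formula: C2H6O3S.
  M = 2(12.0) + 6(1.007825) + 3(15.994915) + 31.972071
    = 24.000000 + 6.046950 + 47.984745 + 31.972071 = 110.003766

110.0038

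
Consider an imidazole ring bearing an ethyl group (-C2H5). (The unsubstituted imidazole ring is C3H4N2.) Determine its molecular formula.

Atom tally by fragment:
  imidazole ring core → C:3 H:4 N:2
  (− 1 ring H displaced by substituents)
  + C2H5 → C:2 H:5
Element totals:
  C: 5
  H: 8
  N: 2

C5H8N2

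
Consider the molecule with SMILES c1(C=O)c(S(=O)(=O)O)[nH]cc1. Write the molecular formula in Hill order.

C5H5NO4S

Atom tally by fragment:
  pyrrole ring core → C:4 H:5 N:1
  (− 2 ring H displaced by substituents)
  + CHO → C:1 H:1 O:1
  + SO3H → S:1 O:3 H:1
Element totals:
  C: 5
  H: 5
  N: 1
  O: 4
  S: 1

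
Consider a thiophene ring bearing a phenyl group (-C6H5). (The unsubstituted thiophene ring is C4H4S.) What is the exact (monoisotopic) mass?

Atom tally by fragment:
  thiophene ring core → C:4 H:4 S:1
  (− 1 ring H displaced by substituents)
  + C6H5 → C:6 H:5
Element totals:
  C: 10
  H: 8
  S: 1
Molecular formula: C10H8S.
  M = 10(12.0) + 8(1.007825) + 31.972071
    = 120.000000 + 8.062600 + 31.972071 = 160.034671

160.0347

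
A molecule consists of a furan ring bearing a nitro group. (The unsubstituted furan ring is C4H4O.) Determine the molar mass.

113.07 g/mol

Atom tally by fragment:
  furan ring core → C:4 H:4 O:1
  (− 1 ring H displaced by substituents)
  + NO2 → N:1 O:2
Element totals:
  C: 4
  H: 3
  N: 1
  O: 3
Molecular formula: C4H3NO3.
  M = 4(12.011) + 3(1.008) + 14.007 + 3(15.999)
    = 48.044 + 3.024 + 14.007 + 47.997 = 113.072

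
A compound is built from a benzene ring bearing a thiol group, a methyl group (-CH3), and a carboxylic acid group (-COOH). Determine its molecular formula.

C8H8O2S

Atom tally by fragment:
  benzene ring core → C:6 H:6
  (− 3 ring H displaced by substituents)
  + SH → S:1 H:1
  + CH3 → C:1 H:3
  + COOH → C:1 H:1 O:2
Element totals:
  C: 8
  H: 8
  O: 2
  S: 1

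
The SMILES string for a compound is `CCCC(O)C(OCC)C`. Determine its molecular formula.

C8H18O2

Atom tally by fragment:
  CH3 → C:1 H:3
  CH2 → C:1 H:2
  CH2 → C:1 H:2
  CH(OH) → C:1 H:2 O:1
  CH(OC2H5) → C:3 H:6 O:1
  CH3 → C:1 H:3
Element totals:
  C: 8
  H: 18
  O: 2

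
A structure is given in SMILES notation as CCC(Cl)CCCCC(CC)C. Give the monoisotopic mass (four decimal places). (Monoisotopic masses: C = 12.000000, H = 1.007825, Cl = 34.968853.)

Atom tally by fragment:
  CH3 → C:1 H:3
  CH2 → C:1 H:2
  CH(Cl) → C:1 H:1 Cl:1
  CH2 → C:1 H:2
  CH2 → C:1 H:2
  CH2 → C:1 H:2
  CH2 → C:1 H:2
  CH(C2H5) → C:3 H:6
  CH3 → C:1 H:3
Element totals:
  C: 11
  H: 23
  Cl: 1
Molecular formula: C11H23Cl.
  M = 11(12.0) + 23(1.007825) + 34.968853
    = 132.000000 + 23.179975 + 34.968853 = 190.148828

190.1488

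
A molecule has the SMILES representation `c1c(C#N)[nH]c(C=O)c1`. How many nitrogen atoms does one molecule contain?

Atom tally by fragment:
  pyrrole ring core → C:4 H:5 N:1
  (− 2 ring H displaced by substituents)
  + CN → C:1 N:1
  + CHO → C:1 H:1 O:1
Element totals:
  C: 6
  H: 4
  N: 2
  O: 1

2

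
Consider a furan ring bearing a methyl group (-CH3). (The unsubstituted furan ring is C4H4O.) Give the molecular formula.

C5H6O

Atom tally by fragment:
  furan ring core → C:4 H:4 O:1
  (− 1 ring H displaced by substituents)
  + CH3 → C:1 H:3
Element totals:
  C: 5
  H: 6
  O: 1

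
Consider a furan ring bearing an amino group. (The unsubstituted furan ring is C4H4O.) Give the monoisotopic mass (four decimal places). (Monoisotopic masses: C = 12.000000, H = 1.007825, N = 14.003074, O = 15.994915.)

Atom tally by fragment:
  furan ring core → C:4 H:4 O:1
  (− 1 ring H displaced by substituents)
  + NH2 → N:1 H:2
Element totals:
  C: 4
  H: 5
  N: 1
  O: 1
Molecular formula: C4H5NO.
  M = 4(12.0) + 5(1.007825) + 14.003074 + 15.994915
    = 48.000000 + 5.039125 + 14.003074 + 15.994915 = 83.037114

83.0371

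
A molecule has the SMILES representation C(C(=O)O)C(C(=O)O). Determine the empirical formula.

C2H3O2

Atom tally by fragment:
  HOOCCH2 → C:2 H:3 O:2
  CH2COOH → C:2 H:3 O:2
Element totals:
  C: 4
  H: 6
  O: 4
Molecular formula: C4H6O4.
gcd of subscripts = 2; dividing each by 2:
  C: 4/2 = 2
  H: 6/2 = 3
  O: 4/2 = 2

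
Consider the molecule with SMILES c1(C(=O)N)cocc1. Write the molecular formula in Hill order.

Atom tally by fragment:
  furan ring core → C:4 H:4 O:1
  (− 1 ring H displaced by substituents)
  + CONH2 → C:1 H:2 O:1 N:1
Element totals:
  C: 5
  H: 5
  N: 1
  O: 2

C5H5NO2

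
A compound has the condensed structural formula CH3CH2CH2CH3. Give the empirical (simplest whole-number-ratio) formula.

C2H5

Element totals:
  C: 4
  H: 10
Molecular formula: C4H10.
gcd of subscripts = 2; dividing each by 2:
  C: 4/2 = 2
  H: 10/2 = 5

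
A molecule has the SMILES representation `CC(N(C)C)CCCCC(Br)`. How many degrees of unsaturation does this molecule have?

0

Atom tally by fragment:
  CH3 → C:1 H:3
  CH(N(CH3)2) → C:3 H:7 N:1
  CH2 → C:1 H:2
  CH2 → C:1 H:2
  CH2 → C:1 H:2
  CH2 → C:1 H:2
  CH2Br → C:1 H:2 Br:1
Element totals:
  C: 9
  H: 20
  Br: 1
  N: 1
Molecular formula: C9H20BrN.
DoU = (2C + 2 + N − H − X) / 2 = (2·9 + 2 + 1 − 20 − 1) / 2 = 0.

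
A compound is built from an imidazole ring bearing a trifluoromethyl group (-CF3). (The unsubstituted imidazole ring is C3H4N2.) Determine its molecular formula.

C4H3F3N2

Atom tally by fragment:
  imidazole ring core → C:3 H:4 N:2
  (− 1 ring H displaced by substituents)
  + CF3 → C:1 F:3
Element totals:
  C: 4
  H: 3
  F: 3
  N: 2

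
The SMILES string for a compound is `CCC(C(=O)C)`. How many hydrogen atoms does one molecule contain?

10

Atom tally by fragment:
  CH3 → C:1 H:3
  CH2 → C:1 H:2
  CH2COCH3 → C:3 H:5 O:1
Element totals:
  C: 5
  H: 10
  O: 1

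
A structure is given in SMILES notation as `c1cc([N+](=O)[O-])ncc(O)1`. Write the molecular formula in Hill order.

Atom tally by fragment:
  pyridine ring core → C:5 H:5 N:1
  (− 2 ring H displaced by substituents)
  + NO2 → N:1 O:2
  + OH → O:1 H:1
Element totals:
  C: 5
  H: 4
  N: 2
  O: 3

C5H4N2O3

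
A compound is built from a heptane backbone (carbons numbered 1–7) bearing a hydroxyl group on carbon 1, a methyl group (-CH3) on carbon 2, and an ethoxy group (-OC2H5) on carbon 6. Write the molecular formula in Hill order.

C10H22O2

Atom tally by fragment:
  HOCH2 → C:1 H:3 O:1
  CH(CH3) → C:2 H:4
  CH2 → C:1 H:2
  CH2 → C:1 H:2
  CH2 → C:1 H:2
  CH(OC2H5) → C:3 H:6 O:1
  CH3 → C:1 H:3
Element totals:
  C: 10
  H: 22
  O: 2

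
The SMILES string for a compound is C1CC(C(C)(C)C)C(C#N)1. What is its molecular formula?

C9H15N

Atom tally by fragment:
  cyclobutane ring core → C:4 H:8
  (− 2 ring H displaced by substituents)
  + C(CH3)3 → C:4 H:9
  + CN → C:1 N:1
Element totals:
  C: 9
  H: 15
  N: 1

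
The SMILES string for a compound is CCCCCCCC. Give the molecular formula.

Atom tally by fragment:
  CH3 → C:1 H:3
  CH2 → C:1 H:2
  CH2 → C:1 H:2
  CH2 → C:1 H:2
  CH2 → C:1 H:2
  CH2 → C:1 H:2
  CH2 → C:1 H:2
  CH3 → C:1 H:3
Element totals:
  C: 8
  H: 18

C8H18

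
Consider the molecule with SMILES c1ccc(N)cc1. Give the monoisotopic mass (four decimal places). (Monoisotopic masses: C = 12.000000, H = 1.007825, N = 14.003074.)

93.0578

Atom tally by fragment:
  benzene ring core → C:6 H:6
  (− 1 ring H displaced by substituents)
  + NH2 → N:1 H:2
Element totals:
  C: 6
  H: 7
  N: 1
Molecular formula: C6H7N.
  M = 6(12.0) + 7(1.007825) + 14.003074
    = 72.000000 + 7.054775 + 14.003074 = 93.057849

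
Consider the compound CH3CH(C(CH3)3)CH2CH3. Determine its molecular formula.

Element totals:
  C: 8
  H: 18

C8H18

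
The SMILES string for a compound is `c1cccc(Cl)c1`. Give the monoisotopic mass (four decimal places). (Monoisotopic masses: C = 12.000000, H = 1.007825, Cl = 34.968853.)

112.0080

Atom tally by fragment:
  benzene ring core → C:6 H:6
  (− 1 ring H displaced by substituents)
  + Cl → Cl:1
Element totals:
  C: 6
  H: 5
  Cl: 1
Molecular formula: C6H5Cl.
  M = 6(12.0) + 5(1.007825) + 34.968853
    = 72.000000 + 5.039125 + 34.968853 = 112.007978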